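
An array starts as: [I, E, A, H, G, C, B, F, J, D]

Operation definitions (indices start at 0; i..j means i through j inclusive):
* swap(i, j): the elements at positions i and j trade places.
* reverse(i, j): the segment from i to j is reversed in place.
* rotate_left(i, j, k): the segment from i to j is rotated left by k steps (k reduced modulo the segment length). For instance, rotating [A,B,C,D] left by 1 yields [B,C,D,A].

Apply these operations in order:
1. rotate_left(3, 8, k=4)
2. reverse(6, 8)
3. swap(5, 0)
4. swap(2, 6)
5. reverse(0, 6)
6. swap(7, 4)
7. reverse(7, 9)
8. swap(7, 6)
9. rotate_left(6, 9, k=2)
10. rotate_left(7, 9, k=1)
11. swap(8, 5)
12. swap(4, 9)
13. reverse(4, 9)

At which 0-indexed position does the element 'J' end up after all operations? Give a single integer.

After 1 (rotate_left(3, 8, k=4)): [I, E, A, F, J, H, G, C, B, D]
After 2 (reverse(6, 8)): [I, E, A, F, J, H, B, C, G, D]
After 3 (swap(5, 0)): [H, E, A, F, J, I, B, C, G, D]
After 4 (swap(2, 6)): [H, E, B, F, J, I, A, C, G, D]
After 5 (reverse(0, 6)): [A, I, J, F, B, E, H, C, G, D]
After 6 (swap(7, 4)): [A, I, J, F, C, E, H, B, G, D]
After 7 (reverse(7, 9)): [A, I, J, F, C, E, H, D, G, B]
After 8 (swap(7, 6)): [A, I, J, F, C, E, D, H, G, B]
After 9 (rotate_left(6, 9, k=2)): [A, I, J, F, C, E, G, B, D, H]
After 10 (rotate_left(7, 9, k=1)): [A, I, J, F, C, E, G, D, H, B]
After 11 (swap(8, 5)): [A, I, J, F, C, H, G, D, E, B]
After 12 (swap(4, 9)): [A, I, J, F, B, H, G, D, E, C]
After 13 (reverse(4, 9)): [A, I, J, F, C, E, D, G, H, B]

Answer: 2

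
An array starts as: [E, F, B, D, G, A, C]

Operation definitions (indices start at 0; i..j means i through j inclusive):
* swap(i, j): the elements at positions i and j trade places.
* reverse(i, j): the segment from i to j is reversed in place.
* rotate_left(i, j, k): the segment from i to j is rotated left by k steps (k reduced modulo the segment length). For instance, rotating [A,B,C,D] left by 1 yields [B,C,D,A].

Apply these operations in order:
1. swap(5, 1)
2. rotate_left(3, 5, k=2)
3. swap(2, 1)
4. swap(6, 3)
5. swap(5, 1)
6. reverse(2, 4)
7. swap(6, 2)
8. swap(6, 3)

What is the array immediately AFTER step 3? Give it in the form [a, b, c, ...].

Answer: [E, B, A, F, D, G, C]

Derivation:
After 1 (swap(5, 1)): [E, A, B, D, G, F, C]
After 2 (rotate_left(3, 5, k=2)): [E, A, B, F, D, G, C]
After 3 (swap(2, 1)): [E, B, A, F, D, G, C]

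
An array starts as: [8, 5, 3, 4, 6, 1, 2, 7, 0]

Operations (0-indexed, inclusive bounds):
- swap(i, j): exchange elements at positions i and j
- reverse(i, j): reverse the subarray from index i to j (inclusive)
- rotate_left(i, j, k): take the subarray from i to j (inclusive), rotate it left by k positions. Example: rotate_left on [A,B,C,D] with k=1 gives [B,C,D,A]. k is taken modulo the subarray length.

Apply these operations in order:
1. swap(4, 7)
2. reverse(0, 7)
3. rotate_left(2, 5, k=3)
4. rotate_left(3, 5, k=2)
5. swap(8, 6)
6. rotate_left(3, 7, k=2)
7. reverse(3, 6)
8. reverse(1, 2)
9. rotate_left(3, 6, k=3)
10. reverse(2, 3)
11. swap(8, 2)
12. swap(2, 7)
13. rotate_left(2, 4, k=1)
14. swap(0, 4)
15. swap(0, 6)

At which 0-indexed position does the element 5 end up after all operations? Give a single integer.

Answer: 7

Derivation:
After 1 (swap(4, 7)): [8, 5, 3, 4, 7, 1, 2, 6, 0]
After 2 (reverse(0, 7)): [6, 2, 1, 7, 4, 3, 5, 8, 0]
After 3 (rotate_left(2, 5, k=3)): [6, 2, 3, 1, 7, 4, 5, 8, 0]
After 4 (rotate_left(3, 5, k=2)): [6, 2, 3, 4, 1, 7, 5, 8, 0]
After 5 (swap(8, 6)): [6, 2, 3, 4, 1, 7, 0, 8, 5]
After 6 (rotate_left(3, 7, k=2)): [6, 2, 3, 7, 0, 8, 4, 1, 5]
After 7 (reverse(3, 6)): [6, 2, 3, 4, 8, 0, 7, 1, 5]
After 8 (reverse(1, 2)): [6, 3, 2, 4, 8, 0, 7, 1, 5]
After 9 (rotate_left(3, 6, k=3)): [6, 3, 2, 7, 4, 8, 0, 1, 5]
After 10 (reverse(2, 3)): [6, 3, 7, 2, 4, 8, 0, 1, 5]
After 11 (swap(8, 2)): [6, 3, 5, 2, 4, 8, 0, 1, 7]
After 12 (swap(2, 7)): [6, 3, 1, 2, 4, 8, 0, 5, 7]
After 13 (rotate_left(2, 4, k=1)): [6, 3, 2, 4, 1, 8, 0, 5, 7]
After 14 (swap(0, 4)): [1, 3, 2, 4, 6, 8, 0, 5, 7]
After 15 (swap(0, 6)): [0, 3, 2, 4, 6, 8, 1, 5, 7]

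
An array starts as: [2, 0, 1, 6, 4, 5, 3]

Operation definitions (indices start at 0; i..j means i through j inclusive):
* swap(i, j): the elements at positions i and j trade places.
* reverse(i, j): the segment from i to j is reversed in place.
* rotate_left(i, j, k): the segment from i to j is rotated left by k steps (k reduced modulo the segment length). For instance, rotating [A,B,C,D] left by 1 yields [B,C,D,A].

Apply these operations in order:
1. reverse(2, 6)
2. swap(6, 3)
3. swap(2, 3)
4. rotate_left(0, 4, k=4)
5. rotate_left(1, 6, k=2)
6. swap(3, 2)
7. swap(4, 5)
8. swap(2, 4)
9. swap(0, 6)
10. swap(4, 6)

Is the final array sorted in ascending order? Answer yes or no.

After 1 (reverse(2, 6)): [2, 0, 3, 5, 4, 6, 1]
After 2 (swap(6, 3)): [2, 0, 3, 1, 4, 6, 5]
After 3 (swap(2, 3)): [2, 0, 1, 3, 4, 6, 5]
After 4 (rotate_left(0, 4, k=4)): [4, 2, 0, 1, 3, 6, 5]
After 5 (rotate_left(1, 6, k=2)): [4, 1, 3, 6, 5, 2, 0]
After 6 (swap(3, 2)): [4, 1, 6, 3, 5, 2, 0]
After 7 (swap(4, 5)): [4, 1, 6, 3, 2, 5, 0]
After 8 (swap(2, 4)): [4, 1, 2, 3, 6, 5, 0]
After 9 (swap(0, 6)): [0, 1, 2, 3, 6, 5, 4]
After 10 (swap(4, 6)): [0, 1, 2, 3, 4, 5, 6]

Answer: yes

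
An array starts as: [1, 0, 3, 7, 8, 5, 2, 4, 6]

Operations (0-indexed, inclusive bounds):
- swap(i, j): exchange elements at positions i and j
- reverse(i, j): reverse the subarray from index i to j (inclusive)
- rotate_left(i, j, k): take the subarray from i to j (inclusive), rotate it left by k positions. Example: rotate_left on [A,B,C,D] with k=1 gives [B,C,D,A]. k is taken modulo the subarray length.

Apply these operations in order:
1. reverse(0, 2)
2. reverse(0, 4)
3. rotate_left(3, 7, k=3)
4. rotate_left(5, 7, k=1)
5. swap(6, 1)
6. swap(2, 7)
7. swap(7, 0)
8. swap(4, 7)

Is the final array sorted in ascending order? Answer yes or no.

After 1 (reverse(0, 2)): [3, 0, 1, 7, 8, 5, 2, 4, 6]
After 2 (reverse(0, 4)): [8, 7, 1, 0, 3, 5, 2, 4, 6]
After 3 (rotate_left(3, 7, k=3)): [8, 7, 1, 2, 4, 0, 3, 5, 6]
After 4 (rotate_left(5, 7, k=1)): [8, 7, 1, 2, 4, 3, 5, 0, 6]
After 5 (swap(6, 1)): [8, 5, 1, 2, 4, 3, 7, 0, 6]
After 6 (swap(2, 7)): [8, 5, 0, 2, 4, 3, 7, 1, 6]
After 7 (swap(7, 0)): [1, 5, 0, 2, 4, 3, 7, 8, 6]
After 8 (swap(4, 7)): [1, 5, 0, 2, 8, 3, 7, 4, 6]

Answer: no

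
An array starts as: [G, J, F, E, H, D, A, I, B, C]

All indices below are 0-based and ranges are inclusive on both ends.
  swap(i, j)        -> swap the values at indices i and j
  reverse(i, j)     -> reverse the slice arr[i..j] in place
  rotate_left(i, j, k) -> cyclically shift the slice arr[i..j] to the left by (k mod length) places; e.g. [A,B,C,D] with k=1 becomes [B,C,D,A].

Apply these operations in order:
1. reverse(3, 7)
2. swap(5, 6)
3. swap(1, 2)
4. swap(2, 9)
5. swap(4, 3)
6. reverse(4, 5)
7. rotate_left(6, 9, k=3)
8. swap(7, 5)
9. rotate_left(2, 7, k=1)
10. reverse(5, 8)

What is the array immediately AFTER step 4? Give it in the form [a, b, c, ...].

Answer: [G, F, C, I, A, H, D, E, B, J]

Derivation:
After 1 (reverse(3, 7)): [G, J, F, I, A, D, H, E, B, C]
After 2 (swap(5, 6)): [G, J, F, I, A, H, D, E, B, C]
After 3 (swap(1, 2)): [G, F, J, I, A, H, D, E, B, C]
After 4 (swap(2, 9)): [G, F, C, I, A, H, D, E, B, J]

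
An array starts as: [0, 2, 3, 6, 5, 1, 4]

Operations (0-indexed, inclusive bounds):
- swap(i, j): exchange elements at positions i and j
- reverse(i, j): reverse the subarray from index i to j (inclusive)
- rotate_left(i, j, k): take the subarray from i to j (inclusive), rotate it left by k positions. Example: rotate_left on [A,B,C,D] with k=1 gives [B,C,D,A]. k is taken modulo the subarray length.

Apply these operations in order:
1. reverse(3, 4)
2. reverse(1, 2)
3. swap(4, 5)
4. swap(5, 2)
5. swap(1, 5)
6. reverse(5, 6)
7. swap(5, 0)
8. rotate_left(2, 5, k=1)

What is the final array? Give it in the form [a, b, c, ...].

After 1 (reverse(3, 4)): [0, 2, 3, 5, 6, 1, 4]
After 2 (reverse(1, 2)): [0, 3, 2, 5, 6, 1, 4]
After 3 (swap(4, 5)): [0, 3, 2, 5, 1, 6, 4]
After 4 (swap(5, 2)): [0, 3, 6, 5, 1, 2, 4]
After 5 (swap(1, 5)): [0, 2, 6, 5, 1, 3, 4]
After 6 (reverse(5, 6)): [0, 2, 6, 5, 1, 4, 3]
After 7 (swap(5, 0)): [4, 2, 6, 5, 1, 0, 3]
After 8 (rotate_left(2, 5, k=1)): [4, 2, 5, 1, 0, 6, 3]

Answer: [4, 2, 5, 1, 0, 6, 3]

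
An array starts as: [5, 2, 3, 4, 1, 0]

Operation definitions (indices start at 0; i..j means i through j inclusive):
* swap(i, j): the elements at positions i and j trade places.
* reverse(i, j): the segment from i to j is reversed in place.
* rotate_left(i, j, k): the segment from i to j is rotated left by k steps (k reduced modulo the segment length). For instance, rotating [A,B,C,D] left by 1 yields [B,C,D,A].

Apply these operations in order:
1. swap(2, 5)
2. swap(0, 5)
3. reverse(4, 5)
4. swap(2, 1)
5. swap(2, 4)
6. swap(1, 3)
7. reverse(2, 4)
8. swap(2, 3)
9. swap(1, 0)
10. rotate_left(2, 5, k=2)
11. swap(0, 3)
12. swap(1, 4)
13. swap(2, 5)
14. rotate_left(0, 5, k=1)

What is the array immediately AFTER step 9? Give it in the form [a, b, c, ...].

Answer: [4, 3, 0, 2, 5, 1]

Derivation:
After 1 (swap(2, 5)): [5, 2, 0, 4, 1, 3]
After 2 (swap(0, 5)): [3, 2, 0, 4, 1, 5]
After 3 (reverse(4, 5)): [3, 2, 0, 4, 5, 1]
After 4 (swap(2, 1)): [3, 0, 2, 4, 5, 1]
After 5 (swap(2, 4)): [3, 0, 5, 4, 2, 1]
After 6 (swap(1, 3)): [3, 4, 5, 0, 2, 1]
After 7 (reverse(2, 4)): [3, 4, 2, 0, 5, 1]
After 8 (swap(2, 3)): [3, 4, 0, 2, 5, 1]
After 9 (swap(1, 0)): [4, 3, 0, 2, 5, 1]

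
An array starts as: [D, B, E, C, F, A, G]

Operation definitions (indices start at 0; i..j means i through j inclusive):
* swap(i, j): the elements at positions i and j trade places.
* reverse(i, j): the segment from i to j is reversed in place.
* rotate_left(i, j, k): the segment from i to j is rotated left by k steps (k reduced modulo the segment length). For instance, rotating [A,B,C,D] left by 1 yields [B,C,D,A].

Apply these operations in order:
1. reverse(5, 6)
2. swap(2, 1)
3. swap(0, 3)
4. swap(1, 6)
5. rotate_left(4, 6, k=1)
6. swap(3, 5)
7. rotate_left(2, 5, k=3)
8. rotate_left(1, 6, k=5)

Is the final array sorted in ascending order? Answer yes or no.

Answer: no

Derivation:
After 1 (reverse(5, 6)): [D, B, E, C, F, G, A]
After 2 (swap(2, 1)): [D, E, B, C, F, G, A]
After 3 (swap(0, 3)): [C, E, B, D, F, G, A]
After 4 (swap(1, 6)): [C, A, B, D, F, G, E]
After 5 (rotate_left(4, 6, k=1)): [C, A, B, D, G, E, F]
After 6 (swap(3, 5)): [C, A, B, E, G, D, F]
After 7 (rotate_left(2, 5, k=3)): [C, A, D, B, E, G, F]
After 8 (rotate_left(1, 6, k=5)): [C, F, A, D, B, E, G]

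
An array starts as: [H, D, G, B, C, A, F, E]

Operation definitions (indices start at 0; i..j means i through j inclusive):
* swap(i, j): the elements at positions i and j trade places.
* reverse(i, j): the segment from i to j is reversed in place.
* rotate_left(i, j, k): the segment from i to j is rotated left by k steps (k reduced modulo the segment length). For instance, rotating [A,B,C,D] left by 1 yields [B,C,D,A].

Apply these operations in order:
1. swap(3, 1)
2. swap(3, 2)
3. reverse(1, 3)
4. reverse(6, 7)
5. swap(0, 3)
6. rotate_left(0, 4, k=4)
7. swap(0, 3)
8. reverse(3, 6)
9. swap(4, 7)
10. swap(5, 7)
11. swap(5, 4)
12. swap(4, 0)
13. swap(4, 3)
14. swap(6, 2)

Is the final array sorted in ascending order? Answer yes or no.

Answer: yes

Derivation:
After 1 (swap(3, 1)): [H, B, G, D, C, A, F, E]
After 2 (swap(3, 2)): [H, B, D, G, C, A, F, E]
After 3 (reverse(1, 3)): [H, G, D, B, C, A, F, E]
After 4 (reverse(6, 7)): [H, G, D, B, C, A, E, F]
After 5 (swap(0, 3)): [B, G, D, H, C, A, E, F]
After 6 (rotate_left(0, 4, k=4)): [C, B, G, D, H, A, E, F]
After 7 (swap(0, 3)): [D, B, G, C, H, A, E, F]
After 8 (reverse(3, 6)): [D, B, G, E, A, H, C, F]
After 9 (swap(4, 7)): [D, B, G, E, F, H, C, A]
After 10 (swap(5, 7)): [D, B, G, E, F, A, C, H]
After 11 (swap(5, 4)): [D, B, G, E, A, F, C, H]
After 12 (swap(4, 0)): [A, B, G, E, D, F, C, H]
After 13 (swap(4, 3)): [A, B, G, D, E, F, C, H]
After 14 (swap(6, 2)): [A, B, C, D, E, F, G, H]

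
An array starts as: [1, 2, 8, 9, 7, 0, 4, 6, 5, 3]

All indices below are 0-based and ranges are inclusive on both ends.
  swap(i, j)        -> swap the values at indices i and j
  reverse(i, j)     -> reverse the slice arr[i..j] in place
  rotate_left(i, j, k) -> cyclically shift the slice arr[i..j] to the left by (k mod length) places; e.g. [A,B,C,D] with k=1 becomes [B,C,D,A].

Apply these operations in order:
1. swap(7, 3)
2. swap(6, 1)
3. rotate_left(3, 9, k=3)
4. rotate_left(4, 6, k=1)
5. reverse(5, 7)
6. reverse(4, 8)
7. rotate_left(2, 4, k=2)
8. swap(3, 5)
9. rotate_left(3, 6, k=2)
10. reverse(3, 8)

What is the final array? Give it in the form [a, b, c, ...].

After 1 (swap(7, 3)): [1, 2, 8, 6, 7, 0, 4, 9, 5, 3]
After 2 (swap(6, 1)): [1, 4, 8, 6, 7, 0, 2, 9, 5, 3]
After 3 (rotate_left(3, 9, k=3)): [1, 4, 8, 2, 9, 5, 3, 6, 7, 0]
After 4 (rotate_left(4, 6, k=1)): [1, 4, 8, 2, 5, 3, 9, 6, 7, 0]
After 5 (reverse(5, 7)): [1, 4, 8, 2, 5, 6, 9, 3, 7, 0]
After 6 (reverse(4, 8)): [1, 4, 8, 2, 7, 3, 9, 6, 5, 0]
After 7 (rotate_left(2, 4, k=2)): [1, 4, 7, 8, 2, 3, 9, 6, 5, 0]
After 8 (swap(3, 5)): [1, 4, 7, 3, 2, 8, 9, 6, 5, 0]
After 9 (rotate_left(3, 6, k=2)): [1, 4, 7, 8, 9, 3, 2, 6, 5, 0]
After 10 (reverse(3, 8)): [1, 4, 7, 5, 6, 2, 3, 9, 8, 0]

Answer: [1, 4, 7, 5, 6, 2, 3, 9, 8, 0]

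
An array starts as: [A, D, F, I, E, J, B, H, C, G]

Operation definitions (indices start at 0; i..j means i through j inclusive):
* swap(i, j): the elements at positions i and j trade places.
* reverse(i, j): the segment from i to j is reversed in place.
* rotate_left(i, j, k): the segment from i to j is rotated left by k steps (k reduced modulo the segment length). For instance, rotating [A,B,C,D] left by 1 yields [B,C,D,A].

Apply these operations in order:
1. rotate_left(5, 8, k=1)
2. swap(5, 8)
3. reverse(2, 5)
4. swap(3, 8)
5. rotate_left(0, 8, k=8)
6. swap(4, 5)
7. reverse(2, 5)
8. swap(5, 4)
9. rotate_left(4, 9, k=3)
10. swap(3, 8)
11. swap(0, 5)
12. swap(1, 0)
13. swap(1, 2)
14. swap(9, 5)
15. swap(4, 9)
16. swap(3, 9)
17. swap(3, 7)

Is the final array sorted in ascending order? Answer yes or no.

Answer: yes

Derivation:
After 1 (rotate_left(5, 8, k=1)): [A, D, F, I, E, B, H, C, J, G]
After 2 (swap(5, 8)): [A, D, F, I, E, J, H, C, B, G]
After 3 (reverse(2, 5)): [A, D, J, E, I, F, H, C, B, G]
After 4 (swap(3, 8)): [A, D, J, B, I, F, H, C, E, G]
After 5 (rotate_left(0, 8, k=8)): [E, A, D, J, B, I, F, H, C, G]
After 6 (swap(4, 5)): [E, A, D, J, I, B, F, H, C, G]
After 7 (reverse(2, 5)): [E, A, B, I, J, D, F, H, C, G]
After 8 (swap(5, 4)): [E, A, B, I, D, J, F, H, C, G]
After 9 (rotate_left(4, 9, k=3)): [E, A, B, I, H, C, G, D, J, F]
After 10 (swap(3, 8)): [E, A, B, J, H, C, G, D, I, F]
After 11 (swap(0, 5)): [C, A, B, J, H, E, G, D, I, F]
After 12 (swap(1, 0)): [A, C, B, J, H, E, G, D, I, F]
After 13 (swap(1, 2)): [A, B, C, J, H, E, G, D, I, F]
After 14 (swap(9, 5)): [A, B, C, J, H, F, G, D, I, E]
After 15 (swap(4, 9)): [A, B, C, J, E, F, G, D, I, H]
After 16 (swap(3, 9)): [A, B, C, H, E, F, G, D, I, J]
After 17 (swap(3, 7)): [A, B, C, D, E, F, G, H, I, J]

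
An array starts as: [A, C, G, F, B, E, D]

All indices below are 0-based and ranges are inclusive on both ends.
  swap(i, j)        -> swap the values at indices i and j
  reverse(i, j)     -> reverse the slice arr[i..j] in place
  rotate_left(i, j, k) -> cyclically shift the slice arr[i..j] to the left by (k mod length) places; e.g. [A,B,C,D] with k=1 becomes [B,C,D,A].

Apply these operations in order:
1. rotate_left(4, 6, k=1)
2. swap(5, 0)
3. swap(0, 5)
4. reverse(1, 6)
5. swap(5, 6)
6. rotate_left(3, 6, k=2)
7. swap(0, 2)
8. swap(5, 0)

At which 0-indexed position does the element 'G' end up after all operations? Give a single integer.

Answer: 4

Derivation:
After 1 (rotate_left(4, 6, k=1)): [A, C, G, F, E, D, B]
After 2 (swap(5, 0)): [D, C, G, F, E, A, B]
After 3 (swap(0, 5)): [A, C, G, F, E, D, B]
After 4 (reverse(1, 6)): [A, B, D, E, F, G, C]
After 5 (swap(5, 6)): [A, B, D, E, F, C, G]
After 6 (rotate_left(3, 6, k=2)): [A, B, D, C, G, E, F]
After 7 (swap(0, 2)): [D, B, A, C, G, E, F]
After 8 (swap(5, 0)): [E, B, A, C, G, D, F]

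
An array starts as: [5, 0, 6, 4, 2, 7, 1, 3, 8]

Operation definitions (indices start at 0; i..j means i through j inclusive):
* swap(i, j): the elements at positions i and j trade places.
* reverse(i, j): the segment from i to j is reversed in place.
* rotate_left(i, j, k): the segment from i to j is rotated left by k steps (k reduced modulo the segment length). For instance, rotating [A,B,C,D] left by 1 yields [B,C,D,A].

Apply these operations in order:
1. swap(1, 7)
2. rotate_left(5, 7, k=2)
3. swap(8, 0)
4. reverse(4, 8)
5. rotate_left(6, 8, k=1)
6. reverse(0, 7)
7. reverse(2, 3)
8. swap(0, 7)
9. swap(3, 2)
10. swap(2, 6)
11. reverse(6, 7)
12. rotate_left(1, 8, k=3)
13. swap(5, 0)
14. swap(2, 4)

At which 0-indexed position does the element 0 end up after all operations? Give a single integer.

Answer: 6

Derivation:
After 1 (swap(1, 7)): [5, 3, 6, 4, 2, 7, 1, 0, 8]
After 2 (rotate_left(5, 7, k=2)): [5, 3, 6, 4, 2, 0, 7, 1, 8]
After 3 (swap(8, 0)): [8, 3, 6, 4, 2, 0, 7, 1, 5]
After 4 (reverse(4, 8)): [8, 3, 6, 4, 5, 1, 7, 0, 2]
After 5 (rotate_left(6, 8, k=1)): [8, 3, 6, 4, 5, 1, 0, 2, 7]
After 6 (reverse(0, 7)): [2, 0, 1, 5, 4, 6, 3, 8, 7]
After 7 (reverse(2, 3)): [2, 0, 5, 1, 4, 6, 3, 8, 7]
After 8 (swap(0, 7)): [8, 0, 5, 1, 4, 6, 3, 2, 7]
After 9 (swap(3, 2)): [8, 0, 1, 5, 4, 6, 3, 2, 7]
After 10 (swap(2, 6)): [8, 0, 3, 5, 4, 6, 1, 2, 7]
After 11 (reverse(6, 7)): [8, 0, 3, 5, 4, 6, 2, 1, 7]
After 12 (rotate_left(1, 8, k=3)): [8, 4, 6, 2, 1, 7, 0, 3, 5]
After 13 (swap(5, 0)): [7, 4, 6, 2, 1, 8, 0, 3, 5]
After 14 (swap(2, 4)): [7, 4, 1, 2, 6, 8, 0, 3, 5]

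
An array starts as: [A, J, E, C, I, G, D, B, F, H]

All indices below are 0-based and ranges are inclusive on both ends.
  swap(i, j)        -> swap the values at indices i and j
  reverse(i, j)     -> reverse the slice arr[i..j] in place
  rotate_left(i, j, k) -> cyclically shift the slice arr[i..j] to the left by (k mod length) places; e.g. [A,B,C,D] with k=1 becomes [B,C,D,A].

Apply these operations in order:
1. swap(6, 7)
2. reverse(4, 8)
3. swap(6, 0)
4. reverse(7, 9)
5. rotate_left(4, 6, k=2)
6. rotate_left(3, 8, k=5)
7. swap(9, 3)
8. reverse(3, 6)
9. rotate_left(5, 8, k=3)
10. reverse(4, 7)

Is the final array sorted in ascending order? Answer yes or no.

After 1 (swap(6, 7)): [A, J, E, C, I, G, B, D, F, H]
After 2 (reverse(4, 8)): [A, J, E, C, F, D, B, G, I, H]
After 3 (swap(6, 0)): [B, J, E, C, F, D, A, G, I, H]
After 4 (reverse(7, 9)): [B, J, E, C, F, D, A, H, I, G]
After 5 (rotate_left(4, 6, k=2)): [B, J, E, C, A, F, D, H, I, G]
After 6 (rotate_left(3, 8, k=5)): [B, J, E, I, C, A, F, D, H, G]
After 7 (swap(9, 3)): [B, J, E, G, C, A, F, D, H, I]
After 8 (reverse(3, 6)): [B, J, E, F, A, C, G, D, H, I]
After 9 (rotate_left(5, 8, k=3)): [B, J, E, F, A, H, C, G, D, I]
After 10 (reverse(4, 7)): [B, J, E, F, G, C, H, A, D, I]

Answer: no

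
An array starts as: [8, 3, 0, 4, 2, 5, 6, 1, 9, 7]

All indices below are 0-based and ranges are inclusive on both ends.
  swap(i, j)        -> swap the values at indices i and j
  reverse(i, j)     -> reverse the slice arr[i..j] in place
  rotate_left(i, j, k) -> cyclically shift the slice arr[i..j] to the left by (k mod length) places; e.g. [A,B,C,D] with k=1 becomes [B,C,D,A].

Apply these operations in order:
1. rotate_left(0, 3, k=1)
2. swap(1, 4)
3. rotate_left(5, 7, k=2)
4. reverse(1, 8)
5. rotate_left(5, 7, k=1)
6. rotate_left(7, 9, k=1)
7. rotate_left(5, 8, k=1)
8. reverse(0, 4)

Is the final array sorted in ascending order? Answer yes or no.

After 1 (rotate_left(0, 3, k=1)): [3, 0, 4, 8, 2, 5, 6, 1, 9, 7]
After 2 (swap(1, 4)): [3, 2, 4, 8, 0, 5, 6, 1, 9, 7]
After 3 (rotate_left(5, 7, k=2)): [3, 2, 4, 8, 0, 1, 5, 6, 9, 7]
After 4 (reverse(1, 8)): [3, 9, 6, 5, 1, 0, 8, 4, 2, 7]
After 5 (rotate_left(5, 7, k=1)): [3, 9, 6, 5, 1, 8, 4, 0, 2, 7]
After 6 (rotate_left(7, 9, k=1)): [3, 9, 6, 5, 1, 8, 4, 2, 7, 0]
After 7 (rotate_left(5, 8, k=1)): [3, 9, 6, 5, 1, 4, 2, 7, 8, 0]
After 8 (reverse(0, 4)): [1, 5, 6, 9, 3, 4, 2, 7, 8, 0]

Answer: no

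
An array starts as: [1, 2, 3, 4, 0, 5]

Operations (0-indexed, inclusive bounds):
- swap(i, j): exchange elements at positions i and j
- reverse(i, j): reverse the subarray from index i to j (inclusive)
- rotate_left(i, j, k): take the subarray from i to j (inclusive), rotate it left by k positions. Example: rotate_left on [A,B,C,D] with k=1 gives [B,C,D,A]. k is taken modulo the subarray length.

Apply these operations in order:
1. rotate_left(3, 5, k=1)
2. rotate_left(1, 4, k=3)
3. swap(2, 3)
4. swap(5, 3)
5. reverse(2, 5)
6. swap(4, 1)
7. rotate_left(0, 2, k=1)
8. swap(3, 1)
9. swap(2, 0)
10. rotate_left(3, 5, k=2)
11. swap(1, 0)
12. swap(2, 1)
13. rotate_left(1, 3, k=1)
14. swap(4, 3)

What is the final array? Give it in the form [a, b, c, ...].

After 1 (rotate_left(3, 5, k=1)): [1, 2, 3, 0, 5, 4]
After 2 (rotate_left(1, 4, k=3)): [1, 5, 2, 3, 0, 4]
After 3 (swap(2, 3)): [1, 5, 3, 2, 0, 4]
After 4 (swap(5, 3)): [1, 5, 3, 4, 0, 2]
After 5 (reverse(2, 5)): [1, 5, 2, 0, 4, 3]
After 6 (swap(4, 1)): [1, 4, 2, 0, 5, 3]
After 7 (rotate_left(0, 2, k=1)): [4, 2, 1, 0, 5, 3]
After 8 (swap(3, 1)): [4, 0, 1, 2, 5, 3]
After 9 (swap(2, 0)): [1, 0, 4, 2, 5, 3]
After 10 (rotate_left(3, 5, k=2)): [1, 0, 4, 3, 2, 5]
After 11 (swap(1, 0)): [0, 1, 4, 3, 2, 5]
After 12 (swap(2, 1)): [0, 4, 1, 3, 2, 5]
After 13 (rotate_left(1, 3, k=1)): [0, 1, 3, 4, 2, 5]
After 14 (swap(4, 3)): [0, 1, 3, 2, 4, 5]

Answer: [0, 1, 3, 2, 4, 5]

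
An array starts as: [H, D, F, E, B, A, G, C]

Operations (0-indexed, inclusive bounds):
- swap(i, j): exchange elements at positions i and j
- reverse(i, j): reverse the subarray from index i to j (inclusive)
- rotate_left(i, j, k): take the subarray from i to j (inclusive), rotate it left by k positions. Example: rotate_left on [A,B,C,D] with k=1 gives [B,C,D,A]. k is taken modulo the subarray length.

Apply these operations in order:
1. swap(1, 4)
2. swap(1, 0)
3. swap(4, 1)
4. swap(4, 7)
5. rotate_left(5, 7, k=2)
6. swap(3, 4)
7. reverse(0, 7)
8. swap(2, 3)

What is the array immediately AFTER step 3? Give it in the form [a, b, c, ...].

After 1 (swap(1, 4)): [H, B, F, E, D, A, G, C]
After 2 (swap(1, 0)): [B, H, F, E, D, A, G, C]
After 3 (swap(4, 1)): [B, D, F, E, H, A, G, C]

Answer: [B, D, F, E, H, A, G, C]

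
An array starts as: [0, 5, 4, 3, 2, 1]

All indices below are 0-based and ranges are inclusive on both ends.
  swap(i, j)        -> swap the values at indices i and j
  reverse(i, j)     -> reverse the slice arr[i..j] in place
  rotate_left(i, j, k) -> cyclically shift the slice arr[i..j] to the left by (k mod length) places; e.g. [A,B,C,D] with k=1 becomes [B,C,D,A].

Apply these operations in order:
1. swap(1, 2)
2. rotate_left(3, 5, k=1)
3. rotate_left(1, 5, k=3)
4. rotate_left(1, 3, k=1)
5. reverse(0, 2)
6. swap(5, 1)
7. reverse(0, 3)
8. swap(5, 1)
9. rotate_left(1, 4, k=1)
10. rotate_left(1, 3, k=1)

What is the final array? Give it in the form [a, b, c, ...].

After 1 (swap(1, 2)): [0, 4, 5, 3, 2, 1]
After 2 (rotate_left(3, 5, k=1)): [0, 4, 5, 2, 1, 3]
After 3 (rotate_left(1, 5, k=3)): [0, 1, 3, 4, 5, 2]
After 4 (rotate_left(1, 3, k=1)): [0, 3, 4, 1, 5, 2]
After 5 (reverse(0, 2)): [4, 3, 0, 1, 5, 2]
After 6 (swap(5, 1)): [4, 2, 0, 1, 5, 3]
After 7 (reverse(0, 3)): [1, 0, 2, 4, 5, 3]
After 8 (swap(5, 1)): [1, 3, 2, 4, 5, 0]
After 9 (rotate_left(1, 4, k=1)): [1, 2, 4, 5, 3, 0]
After 10 (rotate_left(1, 3, k=1)): [1, 4, 5, 2, 3, 0]

Answer: [1, 4, 5, 2, 3, 0]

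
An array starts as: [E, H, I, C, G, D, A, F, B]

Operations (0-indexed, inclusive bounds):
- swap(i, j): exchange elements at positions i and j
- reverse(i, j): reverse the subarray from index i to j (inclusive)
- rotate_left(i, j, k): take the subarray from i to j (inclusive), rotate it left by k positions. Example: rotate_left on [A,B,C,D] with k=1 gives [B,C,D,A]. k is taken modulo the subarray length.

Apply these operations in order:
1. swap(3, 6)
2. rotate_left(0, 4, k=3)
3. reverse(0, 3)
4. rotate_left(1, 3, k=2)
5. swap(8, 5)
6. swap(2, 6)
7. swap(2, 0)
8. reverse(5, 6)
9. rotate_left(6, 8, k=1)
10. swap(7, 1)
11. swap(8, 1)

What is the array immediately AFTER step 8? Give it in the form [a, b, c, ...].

Answer: [C, A, H, G, I, E, B, F, D]

Derivation:
After 1 (swap(3, 6)): [E, H, I, A, G, D, C, F, B]
After 2 (rotate_left(0, 4, k=3)): [A, G, E, H, I, D, C, F, B]
After 3 (reverse(0, 3)): [H, E, G, A, I, D, C, F, B]
After 4 (rotate_left(1, 3, k=2)): [H, A, E, G, I, D, C, F, B]
After 5 (swap(8, 5)): [H, A, E, G, I, B, C, F, D]
After 6 (swap(2, 6)): [H, A, C, G, I, B, E, F, D]
After 7 (swap(2, 0)): [C, A, H, G, I, B, E, F, D]
After 8 (reverse(5, 6)): [C, A, H, G, I, E, B, F, D]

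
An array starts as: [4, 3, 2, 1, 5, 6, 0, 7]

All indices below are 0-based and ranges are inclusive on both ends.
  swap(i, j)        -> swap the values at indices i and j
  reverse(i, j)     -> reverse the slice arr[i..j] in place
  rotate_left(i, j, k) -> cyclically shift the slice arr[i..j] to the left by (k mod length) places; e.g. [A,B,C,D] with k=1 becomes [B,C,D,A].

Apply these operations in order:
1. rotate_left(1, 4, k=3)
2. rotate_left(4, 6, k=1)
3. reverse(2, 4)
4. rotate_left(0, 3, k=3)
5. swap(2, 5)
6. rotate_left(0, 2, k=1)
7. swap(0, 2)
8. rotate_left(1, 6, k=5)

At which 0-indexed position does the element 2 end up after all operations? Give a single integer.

Answer: 0

Derivation:
After 1 (rotate_left(1, 4, k=3)): [4, 5, 3, 2, 1, 6, 0, 7]
After 2 (rotate_left(4, 6, k=1)): [4, 5, 3, 2, 6, 0, 1, 7]
After 3 (reverse(2, 4)): [4, 5, 6, 2, 3, 0, 1, 7]
After 4 (rotate_left(0, 3, k=3)): [2, 4, 5, 6, 3, 0, 1, 7]
After 5 (swap(2, 5)): [2, 4, 0, 6, 3, 5, 1, 7]
After 6 (rotate_left(0, 2, k=1)): [4, 0, 2, 6, 3, 5, 1, 7]
After 7 (swap(0, 2)): [2, 0, 4, 6, 3, 5, 1, 7]
After 8 (rotate_left(1, 6, k=5)): [2, 1, 0, 4, 6, 3, 5, 7]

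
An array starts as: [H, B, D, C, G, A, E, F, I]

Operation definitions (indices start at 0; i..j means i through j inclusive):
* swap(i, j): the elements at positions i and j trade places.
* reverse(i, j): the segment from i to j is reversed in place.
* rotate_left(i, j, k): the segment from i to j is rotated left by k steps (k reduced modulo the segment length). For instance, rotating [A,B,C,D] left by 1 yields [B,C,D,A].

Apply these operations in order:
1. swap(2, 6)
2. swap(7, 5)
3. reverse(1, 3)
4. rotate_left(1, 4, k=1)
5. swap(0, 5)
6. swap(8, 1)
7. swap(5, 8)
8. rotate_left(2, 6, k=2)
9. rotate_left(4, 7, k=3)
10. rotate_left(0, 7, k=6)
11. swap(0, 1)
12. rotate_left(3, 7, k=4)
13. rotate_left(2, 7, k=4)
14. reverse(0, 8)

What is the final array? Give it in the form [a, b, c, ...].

After 1 (swap(2, 6)): [H, B, E, C, G, A, D, F, I]
After 2 (swap(7, 5)): [H, B, E, C, G, F, D, A, I]
After 3 (reverse(1, 3)): [H, C, E, B, G, F, D, A, I]
After 4 (rotate_left(1, 4, k=1)): [H, E, B, G, C, F, D, A, I]
After 5 (swap(0, 5)): [F, E, B, G, C, H, D, A, I]
After 6 (swap(8, 1)): [F, I, B, G, C, H, D, A, E]
After 7 (swap(5, 8)): [F, I, B, G, C, E, D, A, H]
After 8 (rotate_left(2, 6, k=2)): [F, I, C, E, D, B, G, A, H]
After 9 (rotate_left(4, 7, k=3)): [F, I, C, E, A, D, B, G, H]
After 10 (rotate_left(0, 7, k=6)): [B, G, F, I, C, E, A, D, H]
After 11 (swap(0, 1)): [G, B, F, I, C, E, A, D, H]
After 12 (rotate_left(3, 7, k=4)): [G, B, F, D, I, C, E, A, H]
After 13 (rotate_left(2, 7, k=4)): [G, B, E, A, F, D, I, C, H]
After 14 (reverse(0, 8)): [H, C, I, D, F, A, E, B, G]

Answer: [H, C, I, D, F, A, E, B, G]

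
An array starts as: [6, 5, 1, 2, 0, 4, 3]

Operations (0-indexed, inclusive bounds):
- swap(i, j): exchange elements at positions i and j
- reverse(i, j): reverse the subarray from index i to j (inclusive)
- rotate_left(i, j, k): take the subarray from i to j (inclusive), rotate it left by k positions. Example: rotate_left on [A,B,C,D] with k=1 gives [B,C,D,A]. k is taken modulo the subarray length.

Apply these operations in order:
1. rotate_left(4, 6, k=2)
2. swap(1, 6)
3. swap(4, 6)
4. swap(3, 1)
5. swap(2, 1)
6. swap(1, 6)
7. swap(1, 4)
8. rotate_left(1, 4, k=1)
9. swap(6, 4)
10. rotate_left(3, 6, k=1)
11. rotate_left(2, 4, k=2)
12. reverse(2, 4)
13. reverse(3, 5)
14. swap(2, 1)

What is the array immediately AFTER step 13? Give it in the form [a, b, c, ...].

After 1 (rotate_left(4, 6, k=2)): [6, 5, 1, 2, 3, 0, 4]
After 2 (swap(1, 6)): [6, 4, 1, 2, 3, 0, 5]
After 3 (swap(4, 6)): [6, 4, 1, 2, 5, 0, 3]
After 4 (swap(3, 1)): [6, 2, 1, 4, 5, 0, 3]
After 5 (swap(2, 1)): [6, 1, 2, 4, 5, 0, 3]
After 6 (swap(1, 6)): [6, 3, 2, 4, 5, 0, 1]
After 7 (swap(1, 4)): [6, 5, 2, 4, 3, 0, 1]
After 8 (rotate_left(1, 4, k=1)): [6, 2, 4, 3, 5, 0, 1]
After 9 (swap(6, 4)): [6, 2, 4, 3, 1, 0, 5]
After 10 (rotate_left(3, 6, k=1)): [6, 2, 4, 1, 0, 5, 3]
After 11 (rotate_left(2, 4, k=2)): [6, 2, 0, 4, 1, 5, 3]
After 12 (reverse(2, 4)): [6, 2, 1, 4, 0, 5, 3]
After 13 (reverse(3, 5)): [6, 2, 1, 5, 0, 4, 3]

Answer: [6, 2, 1, 5, 0, 4, 3]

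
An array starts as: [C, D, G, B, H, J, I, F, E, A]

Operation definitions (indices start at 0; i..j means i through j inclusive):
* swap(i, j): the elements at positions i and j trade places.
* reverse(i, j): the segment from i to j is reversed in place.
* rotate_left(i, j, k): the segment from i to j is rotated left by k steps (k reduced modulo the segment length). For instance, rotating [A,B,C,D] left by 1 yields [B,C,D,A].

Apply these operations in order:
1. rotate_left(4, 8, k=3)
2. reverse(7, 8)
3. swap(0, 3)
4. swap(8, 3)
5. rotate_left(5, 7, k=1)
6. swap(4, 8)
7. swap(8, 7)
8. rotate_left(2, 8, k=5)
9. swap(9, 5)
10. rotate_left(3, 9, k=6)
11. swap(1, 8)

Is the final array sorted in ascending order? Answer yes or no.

After 1 (rotate_left(4, 8, k=3)): [C, D, G, B, F, E, H, J, I, A]
After 2 (reverse(7, 8)): [C, D, G, B, F, E, H, I, J, A]
After 3 (swap(0, 3)): [B, D, G, C, F, E, H, I, J, A]
After 4 (swap(8, 3)): [B, D, G, J, F, E, H, I, C, A]
After 5 (rotate_left(5, 7, k=1)): [B, D, G, J, F, H, I, E, C, A]
After 6 (swap(4, 8)): [B, D, G, J, C, H, I, E, F, A]
After 7 (swap(8, 7)): [B, D, G, J, C, H, I, F, E, A]
After 8 (rotate_left(2, 8, k=5)): [B, D, F, E, G, J, C, H, I, A]
After 9 (swap(9, 5)): [B, D, F, E, G, A, C, H, I, J]
After 10 (rotate_left(3, 9, k=6)): [B, D, F, J, E, G, A, C, H, I]
After 11 (swap(1, 8)): [B, H, F, J, E, G, A, C, D, I]

Answer: no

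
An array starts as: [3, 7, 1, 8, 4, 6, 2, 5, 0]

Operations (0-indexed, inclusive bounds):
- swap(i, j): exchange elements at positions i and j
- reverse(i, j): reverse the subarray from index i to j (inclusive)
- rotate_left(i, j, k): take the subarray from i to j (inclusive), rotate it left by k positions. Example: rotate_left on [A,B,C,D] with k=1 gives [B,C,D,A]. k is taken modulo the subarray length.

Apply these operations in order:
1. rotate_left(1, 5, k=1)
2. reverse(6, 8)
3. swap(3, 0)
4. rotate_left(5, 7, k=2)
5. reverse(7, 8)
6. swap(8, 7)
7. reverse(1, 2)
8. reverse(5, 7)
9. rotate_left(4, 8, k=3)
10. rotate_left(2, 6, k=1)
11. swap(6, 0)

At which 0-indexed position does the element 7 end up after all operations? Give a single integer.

After 1 (rotate_left(1, 5, k=1)): [3, 1, 8, 4, 6, 7, 2, 5, 0]
After 2 (reverse(6, 8)): [3, 1, 8, 4, 6, 7, 0, 5, 2]
After 3 (swap(3, 0)): [4, 1, 8, 3, 6, 7, 0, 5, 2]
After 4 (rotate_left(5, 7, k=2)): [4, 1, 8, 3, 6, 5, 7, 0, 2]
After 5 (reverse(7, 8)): [4, 1, 8, 3, 6, 5, 7, 2, 0]
After 6 (swap(8, 7)): [4, 1, 8, 3, 6, 5, 7, 0, 2]
After 7 (reverse(1, 2)): [4, 8, 1, 3, 6, 5, 7, 0, 2]
After 8 (reverse(5, 7)): [4, 8, 1, 3, 6, 0, 7, 5, 2]
After 9 (rotate_left(4, 8, k=3)): [4, 8, 1, 3, 5, 2, 6, 0, 7]
After 10 (rotate_left(2, 6, k=1)): [4, 8, 3, 5, 2, 6, 1, 0, 7]
After 11 (swap(6, 0)): [1, 8, 3, 5, 2, 6, 4, 0, 7]

Answer: 8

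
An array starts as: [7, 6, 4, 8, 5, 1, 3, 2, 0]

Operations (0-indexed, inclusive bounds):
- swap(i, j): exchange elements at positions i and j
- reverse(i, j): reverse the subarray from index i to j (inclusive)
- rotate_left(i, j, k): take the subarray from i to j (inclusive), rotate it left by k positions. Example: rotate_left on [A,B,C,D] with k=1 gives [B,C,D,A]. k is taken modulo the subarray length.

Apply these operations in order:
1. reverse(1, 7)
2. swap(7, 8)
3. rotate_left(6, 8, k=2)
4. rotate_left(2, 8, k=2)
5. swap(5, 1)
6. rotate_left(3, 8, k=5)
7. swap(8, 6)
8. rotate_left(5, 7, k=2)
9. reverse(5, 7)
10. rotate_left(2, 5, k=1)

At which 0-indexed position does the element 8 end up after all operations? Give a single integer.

Answer: 3

Derivation:
After 1 (reverse(1, 7)): [7, 2, 3, 1, 5, 8, 4, 6, 0]
After 2 (swap(7, 8)): [7, 2, 3, 1, 5, 8, 4, 0, 6]
After 3 (rotate_left(6, 8, k=2)): [7, 2, 3, 1, 5, 8, 6, 4, 0]
After 4 (rotate_left(2, 8, k=2)): [7, 2, 5, 8, 6, 4, 0, 3, 1]
After 5 (swap(5, 1)): [7, 4, 5, 8, 6, 2, 0, 3, 1]
After 6 (rotate_left(3, 8, k=5)): [7, 4, 5, 1, 8, 6, 2, 0, 3]
After 7 (swap(8, 6)): [7, 4, 5, 1, 8, 6, 3, 0, 2]
After 8 (rotate_left(5, 7, k=2)): [7, 4, 5, 1, 8, 0, 6, 3, 2]
After 9 (reverse(5, 7)): [7, 4, 5, 1, 8, 3, 6, 0, 2]
After 10 (rotate_left(2, 5, k=1)): [7, 4, 1, 8, 3, 5, 6, 0, 2]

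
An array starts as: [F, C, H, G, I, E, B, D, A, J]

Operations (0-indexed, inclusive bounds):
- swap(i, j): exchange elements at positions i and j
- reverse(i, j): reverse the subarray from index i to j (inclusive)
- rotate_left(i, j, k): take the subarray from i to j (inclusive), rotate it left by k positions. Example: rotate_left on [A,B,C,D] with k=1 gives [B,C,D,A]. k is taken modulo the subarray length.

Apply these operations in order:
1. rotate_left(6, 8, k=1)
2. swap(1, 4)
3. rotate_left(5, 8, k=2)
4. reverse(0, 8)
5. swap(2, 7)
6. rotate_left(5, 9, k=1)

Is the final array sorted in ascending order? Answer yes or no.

After 1 (rotate_left(6, 8, k=1)): [F, C, H, G, I, E, D, A, B, J]
After 2 (swap(1, 4)): [F, I, H, G, C, E, D, A, B, J]
After 3 (rotate_left(5, 8, k=2)): [F, I, H, G, C, A, B, E, D, J]
After 4 (reverse(0, 8)): [D, E, B, A, C, G, H, I, F, J]
After 5 (swap(2, 7)): [D, E, I, A, C, G, H, B, F, J]
After 6 (rotate_left(5, 9, k=1)): [D, E, I, A, C, H, B, F, J, G]

Answer: no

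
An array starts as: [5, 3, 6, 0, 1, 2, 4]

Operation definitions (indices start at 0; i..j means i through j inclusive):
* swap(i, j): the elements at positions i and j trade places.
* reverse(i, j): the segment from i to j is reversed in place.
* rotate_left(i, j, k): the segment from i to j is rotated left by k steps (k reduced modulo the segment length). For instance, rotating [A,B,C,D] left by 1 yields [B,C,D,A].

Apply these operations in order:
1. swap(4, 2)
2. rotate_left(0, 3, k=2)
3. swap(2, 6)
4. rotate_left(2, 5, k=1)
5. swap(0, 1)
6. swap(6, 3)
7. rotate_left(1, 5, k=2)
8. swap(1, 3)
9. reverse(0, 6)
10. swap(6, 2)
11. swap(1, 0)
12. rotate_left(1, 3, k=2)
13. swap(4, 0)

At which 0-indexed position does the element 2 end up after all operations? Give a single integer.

After 1 (swap(4, 2)): [5, 3, 1, 0, 6, 2, 4]
After 2 (rotate_left(0, 3, k=2)): [1, 0, 5, 3, 6, 2, 4]
After 3 (swap(2, 6)): [1, 0, 4, 3, 6, 2, 5]
After 4 (rotate_left(2, 5, k=1)): [1, 0, 3, 6, 2, 4, 5]
After 5 (swap(0, 1)): [0, 1, 3, 6, 2, 4, 5]
After 6 (swap(6, 3)): [0, 1, 3, 5, 2, 4, 6]
After 7 (rotate_left(1, 5, k=2)): [0, 5, 2, 4, 1, 3, 6]
After 8 (swap(1, 3)): [0, 4, 2, 5, 1, 3, 6]
After 9 (reverse(0, 6)): [6, 3, 1, 5, 2, 4, 0]
After 10 (swap(6, 2)): [6, 3, 0, 5, 2, 4, 1]
After 11 (swap(1, 0)): [3, 6, 0, 5, 2, 4, 1]
After 12 (rotate_left(1, 3, k=2)): [3, 5, 6, 0, 2, 4, 1]
After 13 (swap(4, 0)): [2, 5, 6, 0, 3, 4, 1]

Answer: 0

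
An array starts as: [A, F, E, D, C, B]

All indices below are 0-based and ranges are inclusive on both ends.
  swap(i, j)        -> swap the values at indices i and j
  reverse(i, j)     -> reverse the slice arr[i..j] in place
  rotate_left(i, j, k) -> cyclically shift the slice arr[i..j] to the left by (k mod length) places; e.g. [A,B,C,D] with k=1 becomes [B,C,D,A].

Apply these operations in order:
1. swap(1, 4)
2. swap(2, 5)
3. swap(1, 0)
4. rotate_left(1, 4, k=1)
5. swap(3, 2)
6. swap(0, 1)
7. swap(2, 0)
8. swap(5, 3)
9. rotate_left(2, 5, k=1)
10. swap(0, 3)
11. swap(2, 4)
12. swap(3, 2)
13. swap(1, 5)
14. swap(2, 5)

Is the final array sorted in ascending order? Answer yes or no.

Answer: yes

Derivation:
After 1 (swap(1, 4)): [A, C, E, D, F, B]
After 2 (swap(2, 5)): [A, C, B, D, F, E]
After 3 (swap(1, 0)): [C, A, B, D, F, E]
After 4 (rotate_left(1, 4, k=1)): [C, B, D, F, A, E]
After 5 (swap(3, 2)): [C, B, F, D, A, E]
After 6 (swap(0, 1)): [B, C, F, D, A, E]
After 7 (swap(2, 0)): [F, C, B, D, A, E]
After 8 (swap(5, 3)): [F, C, B, E, A, D]
After 9 (rotate_left(2, 5, k=1)): [F, C, E, A, D, B]
After 10 (swap(0, 3)): [A, C, E, F, D, B]
After 11 (swap(2, 4)): [A, C, D, F, E, B]
After 12 (swap(3, 2)): [A, C, F, D, E, B]
After 13 (swap(1, 5)): [A, B, F, D, E, C]
After 14 (swap(2, 5)): [A, B, C, D, E, F]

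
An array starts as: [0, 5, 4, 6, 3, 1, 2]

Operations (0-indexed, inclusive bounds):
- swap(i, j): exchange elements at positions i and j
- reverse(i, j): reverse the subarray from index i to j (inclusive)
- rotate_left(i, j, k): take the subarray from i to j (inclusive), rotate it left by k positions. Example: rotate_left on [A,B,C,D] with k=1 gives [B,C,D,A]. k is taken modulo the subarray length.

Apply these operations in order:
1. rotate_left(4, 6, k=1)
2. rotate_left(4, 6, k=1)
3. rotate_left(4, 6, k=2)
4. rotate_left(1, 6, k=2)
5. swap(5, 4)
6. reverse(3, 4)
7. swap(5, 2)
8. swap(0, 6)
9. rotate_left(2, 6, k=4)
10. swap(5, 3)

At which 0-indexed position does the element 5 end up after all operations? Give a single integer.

After 1 (rotate_left(4, 6, k=1)): [0, 5, 4, 6, 1, 2, 3]
After 2 (rotate_left(4, 6, k=1)): [0, 5, 4, 6, 2, 3, 1]
After 3 (rotate_left(4, 6, k=2)): [0, 5, 4, 6, 1, 2, 3]
After 4 (rotate_left(1, 6, k=2)): [0, 6, 1, 2, 3, 5, 4]
After 5 (swap(5, 4)): [0, 6, 1, 2, 5, 3, 4]
After 6 (reverse(3, 4)): [0, 6, 1, 5, 2, 3, 4]
After 7 (swap(5, 2)): [0, 6, 3, 5, 2, 1, 4]
After 8 (swap(0, 6)): [4, 6, 3, 5, 2, 1, 0]
After 9 (rotate_left(2, 6, k=4)): [4, 6, 0, 3, 5, 2, 1]
After 10 (swap(5, 3)): [4, 6, 0, 2, 5, 3, 1]

Answer: 4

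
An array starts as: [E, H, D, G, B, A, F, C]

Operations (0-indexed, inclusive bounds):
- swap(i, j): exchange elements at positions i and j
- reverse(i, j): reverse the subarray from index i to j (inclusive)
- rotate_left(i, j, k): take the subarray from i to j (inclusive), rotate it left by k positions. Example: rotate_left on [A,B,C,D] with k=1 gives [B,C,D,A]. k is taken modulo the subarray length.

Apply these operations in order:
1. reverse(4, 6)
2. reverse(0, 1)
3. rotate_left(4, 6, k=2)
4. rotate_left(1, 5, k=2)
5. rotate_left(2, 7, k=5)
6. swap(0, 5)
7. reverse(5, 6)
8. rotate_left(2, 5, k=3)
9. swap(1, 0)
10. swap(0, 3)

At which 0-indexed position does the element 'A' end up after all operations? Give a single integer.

Answer: 7

Derivation:
After 1 (reverse(4, 6)): [E, H, D, G, F, A, B, C]
After 2 (reverse(0, 1)): [H, E, D, G, F, A, B, C]
After 3 (rotate_left(4, 6, k=2)): [H, E, D, G, B, F, A, C]
After 4 (rotate_left(1, 5, k=2)): [H, G, B, F, E, D, A, C]
After 5 (rotate_left(2, 7, k=5)): [H, G, C, B, F, E, D, A]
After 6 (swap(0, 5)): [E, G, C, B, F, H, D, A]
After 7 (reverse(5, 6)): [E, G, C, B, F, D, H, A]
After 8 (rotate_left(2, 5, k=3)): [E, G, D, C, B, F, H, A]
After 9 (swap(1, 0)): [G, E, D, C, B, F, H, A]
After 10 (swap(0, 3)): [C, E, D, G, B, F, H, A]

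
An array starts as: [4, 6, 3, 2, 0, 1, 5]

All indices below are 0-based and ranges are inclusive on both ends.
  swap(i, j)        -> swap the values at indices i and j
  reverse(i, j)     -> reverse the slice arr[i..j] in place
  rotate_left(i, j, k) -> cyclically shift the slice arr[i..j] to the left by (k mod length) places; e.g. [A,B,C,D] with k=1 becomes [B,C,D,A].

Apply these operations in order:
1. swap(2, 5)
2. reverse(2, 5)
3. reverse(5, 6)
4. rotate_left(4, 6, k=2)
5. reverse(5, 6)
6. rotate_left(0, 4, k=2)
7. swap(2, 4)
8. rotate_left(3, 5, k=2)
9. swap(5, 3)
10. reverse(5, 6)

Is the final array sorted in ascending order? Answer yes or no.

After 1 (swap(2, 5)): [4, 6, 1, 2, 0, 3, 5]
After 2 (reverse(2, 5)): [4, 6, 3, 0, 2, 1, 5]
After 3 (reverse(5, 6)): [4, 6, 3, 0, 2, 5, 1]
After 4 (rotate_left(4, 6, k=2)): [4, 6, 3, 0, 1, 2, 5]
After 5 (reverse(5, 6)): [4, 6, 3, 0, 1, 5, 2]
After 6 (rotate_left(0, 4, k=2)): [3, 0, 1, 4, 6, 5, 2]
After 7 (swap(2, 4)): [3, 0, 6, 4, 1, 5, 2]
After 8 (rotate_left(3, 5, k=2)): [3, 0, 6, 5, 4, 1, 2]
After 9 (swap(5, 3)): [3, 0, 6, 1, 4, 5, 2]
After 10 (reverse(5, 6)): [3, 0, 6, 1, 4, 2, 5]

Answer: no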